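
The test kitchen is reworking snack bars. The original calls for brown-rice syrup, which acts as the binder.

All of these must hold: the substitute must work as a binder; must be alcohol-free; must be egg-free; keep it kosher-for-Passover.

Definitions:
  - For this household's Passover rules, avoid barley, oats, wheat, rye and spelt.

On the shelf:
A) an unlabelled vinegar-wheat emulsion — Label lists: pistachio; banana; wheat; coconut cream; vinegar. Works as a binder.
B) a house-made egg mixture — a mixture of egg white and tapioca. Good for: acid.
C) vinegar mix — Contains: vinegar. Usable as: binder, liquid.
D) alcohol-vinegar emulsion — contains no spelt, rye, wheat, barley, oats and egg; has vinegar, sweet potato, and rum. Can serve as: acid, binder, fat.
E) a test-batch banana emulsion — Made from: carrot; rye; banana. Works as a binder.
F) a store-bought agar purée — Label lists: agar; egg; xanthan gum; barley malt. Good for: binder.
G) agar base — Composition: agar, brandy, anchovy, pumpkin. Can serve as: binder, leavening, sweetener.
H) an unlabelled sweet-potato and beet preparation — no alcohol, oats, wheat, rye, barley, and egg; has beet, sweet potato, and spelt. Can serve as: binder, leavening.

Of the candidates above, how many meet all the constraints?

1

A: has wheat, so not kosher-for-Passover — out
B: not usable as a binder; has egg white, so not egg-free — no
C: nothing on the exclusion list — OK
D: has rum, so not alcohol-free — out
E: has rye, so not kosher-for-Passover — no
F: has barley malt, so not kosher-for-Passover; has egg, so not egg-free — reject
G: has brandy, so not alcohol-free — no
H: has spelt, so not kosher-for-Passover — no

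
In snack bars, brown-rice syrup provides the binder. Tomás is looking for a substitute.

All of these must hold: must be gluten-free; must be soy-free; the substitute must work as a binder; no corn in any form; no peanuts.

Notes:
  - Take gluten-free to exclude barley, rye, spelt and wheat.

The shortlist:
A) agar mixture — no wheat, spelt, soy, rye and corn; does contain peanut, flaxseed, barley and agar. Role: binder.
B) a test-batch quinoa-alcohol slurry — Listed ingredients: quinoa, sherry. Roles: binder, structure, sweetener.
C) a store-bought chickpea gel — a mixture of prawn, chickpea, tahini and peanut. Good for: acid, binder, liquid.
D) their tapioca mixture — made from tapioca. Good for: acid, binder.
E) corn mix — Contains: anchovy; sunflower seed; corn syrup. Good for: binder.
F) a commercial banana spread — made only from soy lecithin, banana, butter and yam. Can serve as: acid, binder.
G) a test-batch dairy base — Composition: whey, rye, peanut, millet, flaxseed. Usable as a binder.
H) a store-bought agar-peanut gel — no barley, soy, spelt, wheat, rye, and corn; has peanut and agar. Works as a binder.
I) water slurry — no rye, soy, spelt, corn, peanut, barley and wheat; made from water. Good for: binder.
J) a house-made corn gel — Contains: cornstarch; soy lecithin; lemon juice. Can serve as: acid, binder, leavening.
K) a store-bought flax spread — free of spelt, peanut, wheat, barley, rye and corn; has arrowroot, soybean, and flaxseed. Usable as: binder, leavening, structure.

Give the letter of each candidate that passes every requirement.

A: has barley, so not gluten-free; has peanut, so not peanut-free — no
B: works as a binder, no corn, gluten-free — OK
C: has peanut, so not peanut-free — out
D: only tapioca; none excluded — OK
E: has corn syrup, so not corn-free — no
F: has soy lecithin, so not soy-free — reject
G: has rye, so not gluten-free; has peanut, so not peanut-free — out
H: has peanut, so not peanut-free — out
I: works as a binder, no soy, gluten-free — valid
J: has cornstarch, so not corn-free; has soy lecithin, so not soy-free — no
K: has soybean, so not soy-free — no

B, D, I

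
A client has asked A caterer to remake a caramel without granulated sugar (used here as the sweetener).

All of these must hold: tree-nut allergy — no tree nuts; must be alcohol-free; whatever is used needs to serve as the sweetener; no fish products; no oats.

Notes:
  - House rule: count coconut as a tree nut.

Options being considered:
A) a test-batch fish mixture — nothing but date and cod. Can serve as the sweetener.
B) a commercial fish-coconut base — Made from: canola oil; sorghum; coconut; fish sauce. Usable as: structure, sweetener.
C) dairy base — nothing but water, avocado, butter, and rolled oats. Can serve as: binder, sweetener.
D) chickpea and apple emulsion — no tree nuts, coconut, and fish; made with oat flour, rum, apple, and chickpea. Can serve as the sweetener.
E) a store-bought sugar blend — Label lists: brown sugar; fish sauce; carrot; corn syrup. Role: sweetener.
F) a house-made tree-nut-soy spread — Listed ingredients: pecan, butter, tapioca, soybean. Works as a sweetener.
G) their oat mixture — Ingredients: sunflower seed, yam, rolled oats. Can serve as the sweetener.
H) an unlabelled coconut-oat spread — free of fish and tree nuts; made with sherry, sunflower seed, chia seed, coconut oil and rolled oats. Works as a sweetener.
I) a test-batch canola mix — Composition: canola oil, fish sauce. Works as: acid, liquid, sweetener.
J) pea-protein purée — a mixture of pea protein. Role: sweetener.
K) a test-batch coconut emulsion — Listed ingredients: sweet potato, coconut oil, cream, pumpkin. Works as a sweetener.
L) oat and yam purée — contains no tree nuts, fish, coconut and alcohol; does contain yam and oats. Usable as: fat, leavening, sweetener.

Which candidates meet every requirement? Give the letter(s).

J

A: has cod, so not fish-free — out
B: has fish sauce, so not fish-free; has coconut, so not tree-nut-free — out
C: has rolled oats, so not oat-free — no
D: has oat flour, so not oat-free; has rum, so not alcohol-free — no
E: has fish sauce, so not fish-free — no
F: has pecan, so not tree-nut-free — out
G: has rolled oats, so not oat-free — reject
H: has coconut oil, so not tree-nut-free; has rolled oats, so not oat-free (and 1 more) — no
I: has fish sauce, so not fish-free — no
J: only pea protein; none excluded — valid
K: has coconut oil, so not tree-nut-free — no
L: has oats, so not oat-free — no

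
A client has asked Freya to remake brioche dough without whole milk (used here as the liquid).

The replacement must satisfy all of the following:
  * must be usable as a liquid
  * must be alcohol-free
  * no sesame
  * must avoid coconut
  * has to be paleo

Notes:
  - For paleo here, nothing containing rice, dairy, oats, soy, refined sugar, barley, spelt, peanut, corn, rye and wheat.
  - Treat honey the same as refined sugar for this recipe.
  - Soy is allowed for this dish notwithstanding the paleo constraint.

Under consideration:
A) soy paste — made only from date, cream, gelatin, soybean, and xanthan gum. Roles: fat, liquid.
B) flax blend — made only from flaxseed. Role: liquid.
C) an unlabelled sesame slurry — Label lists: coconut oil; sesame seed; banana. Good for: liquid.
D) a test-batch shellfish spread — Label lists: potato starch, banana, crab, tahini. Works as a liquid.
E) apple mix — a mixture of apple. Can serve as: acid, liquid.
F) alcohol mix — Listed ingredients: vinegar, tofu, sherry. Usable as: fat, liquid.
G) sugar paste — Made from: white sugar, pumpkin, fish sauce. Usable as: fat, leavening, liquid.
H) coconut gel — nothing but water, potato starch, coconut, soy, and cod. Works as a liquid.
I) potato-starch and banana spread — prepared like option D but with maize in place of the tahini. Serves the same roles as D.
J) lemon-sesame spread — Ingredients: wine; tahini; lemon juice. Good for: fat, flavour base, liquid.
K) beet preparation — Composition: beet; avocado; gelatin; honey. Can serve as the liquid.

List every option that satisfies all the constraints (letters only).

B, E

A: has cream, so not paleo — no
B: no alcohol, no coconut — keep
C: has coconut oil, so not coconut-free; has sesame seed, so not sesame-free — no
D: has tahini, so not sesame-free — no
E: no alcohol, no sesame — OK
F: has sherry, so not alcohol-free — no
G: has white sugar, so not paleo — no
H: has coconut, so not coconut-free — reject
I: has maize, so not paleo — reject
J: has tahini, so not sesame-free; has wine, so not alcohol-free — out
K: has honey, so not paleo — no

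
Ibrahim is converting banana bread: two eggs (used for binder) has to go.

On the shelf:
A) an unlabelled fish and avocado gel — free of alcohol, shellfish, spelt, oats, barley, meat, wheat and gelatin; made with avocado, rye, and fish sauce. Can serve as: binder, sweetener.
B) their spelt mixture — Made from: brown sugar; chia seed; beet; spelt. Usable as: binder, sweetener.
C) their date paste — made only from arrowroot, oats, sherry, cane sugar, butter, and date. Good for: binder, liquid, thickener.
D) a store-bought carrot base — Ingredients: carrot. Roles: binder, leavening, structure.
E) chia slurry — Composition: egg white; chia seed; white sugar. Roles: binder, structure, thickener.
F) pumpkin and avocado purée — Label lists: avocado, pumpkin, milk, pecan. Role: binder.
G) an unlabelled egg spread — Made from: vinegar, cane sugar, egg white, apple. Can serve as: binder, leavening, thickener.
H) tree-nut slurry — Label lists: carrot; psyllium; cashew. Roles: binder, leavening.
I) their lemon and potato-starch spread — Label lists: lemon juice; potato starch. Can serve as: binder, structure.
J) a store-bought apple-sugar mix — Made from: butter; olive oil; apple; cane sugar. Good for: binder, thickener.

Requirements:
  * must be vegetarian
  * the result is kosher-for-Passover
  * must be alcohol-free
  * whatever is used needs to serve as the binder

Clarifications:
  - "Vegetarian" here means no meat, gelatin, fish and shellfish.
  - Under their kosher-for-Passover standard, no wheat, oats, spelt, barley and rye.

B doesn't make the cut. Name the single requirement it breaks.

kosher-for-Passover

usable as a binder: satisfied
vegetarian: satisfied
kosher-for-Passover: has spelt — fails
alcohol-free: satisfied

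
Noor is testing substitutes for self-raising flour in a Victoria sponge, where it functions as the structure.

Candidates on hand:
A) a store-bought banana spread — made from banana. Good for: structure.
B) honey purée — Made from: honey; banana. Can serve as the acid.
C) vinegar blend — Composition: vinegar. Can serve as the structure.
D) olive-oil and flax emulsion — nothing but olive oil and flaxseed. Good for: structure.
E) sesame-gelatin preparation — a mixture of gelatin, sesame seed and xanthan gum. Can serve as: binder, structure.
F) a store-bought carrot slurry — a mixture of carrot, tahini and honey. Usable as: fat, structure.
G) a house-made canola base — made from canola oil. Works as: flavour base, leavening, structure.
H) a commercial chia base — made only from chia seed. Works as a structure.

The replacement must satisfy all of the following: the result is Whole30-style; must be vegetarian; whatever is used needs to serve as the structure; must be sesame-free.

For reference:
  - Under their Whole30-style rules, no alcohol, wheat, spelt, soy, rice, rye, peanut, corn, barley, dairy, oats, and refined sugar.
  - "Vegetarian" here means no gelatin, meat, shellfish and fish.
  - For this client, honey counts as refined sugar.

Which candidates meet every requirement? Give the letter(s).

A, C, D, G, H

A: vegetarian, Whole30-style — valid
B: not usable as a structure; has honey, so not Whole30-style — no
C: works as a structure, no sesame, Whole30-style — OK
D: every rule checks out — OK
E: has gelatin, so not vegetarian; has sesame seed, so not sesame-free — reject
F: has honey, so not Whole30-style; has tahini, so not sesame-free — no
G: only canola oil; none excluded — keep
H: only chia seed; none excluded — valid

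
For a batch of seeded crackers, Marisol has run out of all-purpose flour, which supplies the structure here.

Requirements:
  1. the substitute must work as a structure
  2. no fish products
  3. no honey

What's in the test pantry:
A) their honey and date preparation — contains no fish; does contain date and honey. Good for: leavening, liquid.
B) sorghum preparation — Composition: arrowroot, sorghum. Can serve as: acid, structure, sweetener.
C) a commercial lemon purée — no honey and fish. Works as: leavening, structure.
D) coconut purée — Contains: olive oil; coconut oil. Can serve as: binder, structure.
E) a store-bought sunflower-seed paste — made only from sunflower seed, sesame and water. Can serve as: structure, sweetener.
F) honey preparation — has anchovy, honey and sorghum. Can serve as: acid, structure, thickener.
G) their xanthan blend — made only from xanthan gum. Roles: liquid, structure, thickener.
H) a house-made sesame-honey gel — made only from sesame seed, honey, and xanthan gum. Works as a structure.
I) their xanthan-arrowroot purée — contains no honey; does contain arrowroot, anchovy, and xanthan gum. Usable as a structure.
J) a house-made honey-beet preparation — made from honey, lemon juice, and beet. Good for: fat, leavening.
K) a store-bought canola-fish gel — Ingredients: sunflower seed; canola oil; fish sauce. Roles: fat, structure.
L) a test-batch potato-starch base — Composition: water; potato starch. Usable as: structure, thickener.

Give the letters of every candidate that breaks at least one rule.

A, F, H, I, J, K

A: not usable as a structure; has honey, so not honey-free — no
B: only sorghum and arrowroot; none excluded — keep
C: nothing on the exclusion list — keep
D: only coconut oil and olive oil; none excluded — OK
E: works as a structure, no honey, no fish — OK
F: has honey, so not honey-free; has anchovy, so not fish-free — reject
G: every rule checks out — OK
H: has honey, so not honey-free — no
I: has anchovy, so not fish-free — out
J: not usable as a structure; has honey, so not honey-free — out
K: has fish sauce, so not fish-free — out
L: nothing on the exclusion list — valid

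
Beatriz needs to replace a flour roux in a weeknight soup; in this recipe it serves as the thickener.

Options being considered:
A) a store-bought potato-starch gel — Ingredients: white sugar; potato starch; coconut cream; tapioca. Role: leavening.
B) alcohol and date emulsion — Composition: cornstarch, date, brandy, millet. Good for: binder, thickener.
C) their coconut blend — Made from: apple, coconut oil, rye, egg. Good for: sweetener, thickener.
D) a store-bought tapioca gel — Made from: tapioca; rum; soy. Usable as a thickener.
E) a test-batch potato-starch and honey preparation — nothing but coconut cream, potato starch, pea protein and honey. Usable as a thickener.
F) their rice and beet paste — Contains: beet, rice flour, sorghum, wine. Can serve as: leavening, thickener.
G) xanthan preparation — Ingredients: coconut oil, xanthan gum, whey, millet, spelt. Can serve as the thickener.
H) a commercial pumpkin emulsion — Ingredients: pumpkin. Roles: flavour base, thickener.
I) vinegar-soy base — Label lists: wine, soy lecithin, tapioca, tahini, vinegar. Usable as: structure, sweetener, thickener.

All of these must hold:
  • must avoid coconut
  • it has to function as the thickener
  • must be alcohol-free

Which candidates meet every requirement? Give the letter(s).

A: not usable as a thickener; has coconut cream, so not coconut-free — no
B: has brandy, so not alcohol-free — out
C: has coconut oil, so not coconut-free — reject
D: has rum, so not alcohol-free — no
E: has coconut cream, so not coconut-free — out
F: has wine, so not alcohol-free — reject
G: has coconut oil, so not coconut-free — out
H: nothing on the exclusion list — keep
I: has wine, so not alcohol-free — no

H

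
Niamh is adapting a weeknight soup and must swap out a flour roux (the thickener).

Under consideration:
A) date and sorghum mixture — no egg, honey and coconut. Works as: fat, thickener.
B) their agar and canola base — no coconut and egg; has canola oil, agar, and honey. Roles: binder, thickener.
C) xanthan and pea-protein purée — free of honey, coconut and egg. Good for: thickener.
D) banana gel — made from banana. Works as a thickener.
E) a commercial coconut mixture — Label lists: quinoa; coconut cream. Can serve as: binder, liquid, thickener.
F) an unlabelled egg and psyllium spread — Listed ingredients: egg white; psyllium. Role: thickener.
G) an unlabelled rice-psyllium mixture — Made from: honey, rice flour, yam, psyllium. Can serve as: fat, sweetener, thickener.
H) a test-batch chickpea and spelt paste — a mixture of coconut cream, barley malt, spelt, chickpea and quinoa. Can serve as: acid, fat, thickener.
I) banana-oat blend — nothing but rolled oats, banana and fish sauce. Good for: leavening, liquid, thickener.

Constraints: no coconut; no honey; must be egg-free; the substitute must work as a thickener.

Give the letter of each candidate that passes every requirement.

A: works as a thickener, no egg, no coconut — OK
B: has honey, so not honey-free — out
C: no honey, no coconut — OK
D: only banana; none excluded — valid
E: has coconut cream, so not coconut-free — reject
F: has egg white, so not egg-free — out
G: has honey, so not honey-free — no
H: has coconut cream, so not coconut-free — reject
I: every rule checks out — keep

A, C, D, I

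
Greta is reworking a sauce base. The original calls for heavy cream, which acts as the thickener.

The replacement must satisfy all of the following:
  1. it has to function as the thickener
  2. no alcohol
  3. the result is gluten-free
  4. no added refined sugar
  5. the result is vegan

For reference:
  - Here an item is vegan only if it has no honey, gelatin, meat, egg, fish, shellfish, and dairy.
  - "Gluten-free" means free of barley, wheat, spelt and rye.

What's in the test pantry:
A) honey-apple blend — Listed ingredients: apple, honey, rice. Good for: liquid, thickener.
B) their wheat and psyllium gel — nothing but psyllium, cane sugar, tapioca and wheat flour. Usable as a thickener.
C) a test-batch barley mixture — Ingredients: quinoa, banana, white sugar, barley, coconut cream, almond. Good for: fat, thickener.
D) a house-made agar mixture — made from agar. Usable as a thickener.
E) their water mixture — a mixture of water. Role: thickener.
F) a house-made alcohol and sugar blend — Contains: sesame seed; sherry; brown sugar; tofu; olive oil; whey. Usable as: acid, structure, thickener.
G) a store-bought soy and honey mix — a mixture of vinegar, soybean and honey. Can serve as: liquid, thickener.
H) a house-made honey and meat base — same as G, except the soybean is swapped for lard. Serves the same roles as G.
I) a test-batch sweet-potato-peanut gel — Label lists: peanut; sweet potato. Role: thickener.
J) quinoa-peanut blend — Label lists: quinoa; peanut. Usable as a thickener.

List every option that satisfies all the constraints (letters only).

A: has honey, so not vegan — reject
B: has wheat flour, so not gluten-free; has cane sugar, so not no-added-sugar — no
C: has barley, so not gluten-free; has white sugar, so not no-added-sugar — reject
D: only agar; none excluded — keep
E: every rule checks out — keep
F: has whey, so not vegan; has brown sugar, so not no-added-sugar (and 1 more) — out
G: has honey, so not vegan — out
H: has honey, so not vegan — reject
I: only peanut and sweet potato; none excluded — OK
J: every rule checks out — OK

D, E, I, J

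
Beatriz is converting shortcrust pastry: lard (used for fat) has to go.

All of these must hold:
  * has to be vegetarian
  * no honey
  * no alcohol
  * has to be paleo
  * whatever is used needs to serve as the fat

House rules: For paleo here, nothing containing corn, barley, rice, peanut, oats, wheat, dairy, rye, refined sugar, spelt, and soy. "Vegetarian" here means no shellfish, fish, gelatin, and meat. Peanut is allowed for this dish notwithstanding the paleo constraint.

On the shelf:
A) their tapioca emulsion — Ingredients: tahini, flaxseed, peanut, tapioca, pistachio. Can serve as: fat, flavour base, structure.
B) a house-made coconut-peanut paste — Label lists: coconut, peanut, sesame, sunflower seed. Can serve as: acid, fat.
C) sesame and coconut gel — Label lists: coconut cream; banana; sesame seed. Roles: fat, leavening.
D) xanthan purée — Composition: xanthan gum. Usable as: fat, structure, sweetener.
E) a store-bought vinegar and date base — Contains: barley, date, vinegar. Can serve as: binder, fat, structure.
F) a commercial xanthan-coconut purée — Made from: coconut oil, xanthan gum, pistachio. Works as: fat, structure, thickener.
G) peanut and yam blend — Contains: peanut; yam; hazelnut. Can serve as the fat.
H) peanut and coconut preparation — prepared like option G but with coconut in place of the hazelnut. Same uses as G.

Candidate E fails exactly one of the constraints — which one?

paleo

usable as a fat: satisfied
paleo: has barley — fails
vegetarian: satisfied
alcohol-free: satisfied
honey-free: satisfied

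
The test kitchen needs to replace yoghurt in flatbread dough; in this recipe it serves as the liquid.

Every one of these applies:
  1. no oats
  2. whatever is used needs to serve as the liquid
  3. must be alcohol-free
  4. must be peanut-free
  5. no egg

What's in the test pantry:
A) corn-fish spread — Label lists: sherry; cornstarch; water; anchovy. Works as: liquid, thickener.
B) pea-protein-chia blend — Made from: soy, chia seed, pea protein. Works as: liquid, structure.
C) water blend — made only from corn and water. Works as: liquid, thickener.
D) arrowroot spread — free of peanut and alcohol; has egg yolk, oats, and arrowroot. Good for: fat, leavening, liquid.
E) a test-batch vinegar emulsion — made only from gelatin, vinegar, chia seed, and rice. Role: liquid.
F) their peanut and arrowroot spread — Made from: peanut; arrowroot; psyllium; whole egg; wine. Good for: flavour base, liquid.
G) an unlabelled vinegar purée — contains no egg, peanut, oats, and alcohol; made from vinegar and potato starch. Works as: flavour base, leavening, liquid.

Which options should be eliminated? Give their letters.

A: has sherry, so not alcohol-free — out
B: only soy, chia seed, and pea protein; none excluded — valid
C: no egg, no peanut — OK
D: has oats, so not oat-free; has egg yolk, so not egg-free — reject
E: gelatin and rice etc. — none of it excluded — keep
F: has wine, so not alcohol-free; has whole egg, so not egg-free (and 1 more) — no
G: nothing on the exclusion list — valid

A, D, F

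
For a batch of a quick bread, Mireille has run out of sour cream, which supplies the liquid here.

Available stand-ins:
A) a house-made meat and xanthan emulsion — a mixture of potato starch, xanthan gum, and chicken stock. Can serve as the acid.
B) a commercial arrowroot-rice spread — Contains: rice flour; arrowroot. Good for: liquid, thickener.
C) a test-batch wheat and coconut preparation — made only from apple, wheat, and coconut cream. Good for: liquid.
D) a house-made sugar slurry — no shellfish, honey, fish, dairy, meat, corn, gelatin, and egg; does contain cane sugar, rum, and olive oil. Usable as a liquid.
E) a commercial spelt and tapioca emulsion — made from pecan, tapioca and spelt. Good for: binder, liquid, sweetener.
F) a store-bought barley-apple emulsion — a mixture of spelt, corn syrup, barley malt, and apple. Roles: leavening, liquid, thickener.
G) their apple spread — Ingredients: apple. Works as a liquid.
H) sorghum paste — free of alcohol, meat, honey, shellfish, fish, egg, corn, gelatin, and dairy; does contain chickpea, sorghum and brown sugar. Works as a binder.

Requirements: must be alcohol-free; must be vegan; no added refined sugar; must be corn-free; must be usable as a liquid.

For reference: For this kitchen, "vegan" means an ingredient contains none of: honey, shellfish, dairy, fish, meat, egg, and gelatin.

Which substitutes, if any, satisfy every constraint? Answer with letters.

A: not usable as a liquid; has chicken stock, so not vegan — out
B: vegan, no corn — OK
C: nothing on the exclusion list — keep
D: has rum, so not alcohol-free; has cane sugar, so not no-added-sugar — out
E: nothing on the exclusion list — valid
F: has corn syrup, so not corn-free — reject
G: works as a liquid, no alcohol, vegan — keep
H: not usable as a liquid; has brown sugar, so not no-added-sugar — no

B, C, E, G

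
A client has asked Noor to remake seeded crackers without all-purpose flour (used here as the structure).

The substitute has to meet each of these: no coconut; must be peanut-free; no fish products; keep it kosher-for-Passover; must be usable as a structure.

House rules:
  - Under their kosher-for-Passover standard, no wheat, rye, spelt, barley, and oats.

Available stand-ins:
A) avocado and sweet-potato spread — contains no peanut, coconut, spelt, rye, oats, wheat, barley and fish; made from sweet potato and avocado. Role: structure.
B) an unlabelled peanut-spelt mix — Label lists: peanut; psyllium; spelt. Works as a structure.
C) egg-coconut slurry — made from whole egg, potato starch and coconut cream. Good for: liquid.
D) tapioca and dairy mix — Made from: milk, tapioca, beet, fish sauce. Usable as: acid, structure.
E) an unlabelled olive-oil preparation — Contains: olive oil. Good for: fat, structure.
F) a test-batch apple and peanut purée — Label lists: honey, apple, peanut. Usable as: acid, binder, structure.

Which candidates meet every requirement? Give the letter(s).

A: no fish, no coconut — valid
B: has spelt, so not kosher-for-Passover; has peanut, so not peanut-free — no
C: not usable as a structure; has coconut cream, so not coconut-free — out
D: has fish sauce, so not fish-free — reject
E: no coconut, no fish — keep
F: has peanut, so not peanut-free — out

A, E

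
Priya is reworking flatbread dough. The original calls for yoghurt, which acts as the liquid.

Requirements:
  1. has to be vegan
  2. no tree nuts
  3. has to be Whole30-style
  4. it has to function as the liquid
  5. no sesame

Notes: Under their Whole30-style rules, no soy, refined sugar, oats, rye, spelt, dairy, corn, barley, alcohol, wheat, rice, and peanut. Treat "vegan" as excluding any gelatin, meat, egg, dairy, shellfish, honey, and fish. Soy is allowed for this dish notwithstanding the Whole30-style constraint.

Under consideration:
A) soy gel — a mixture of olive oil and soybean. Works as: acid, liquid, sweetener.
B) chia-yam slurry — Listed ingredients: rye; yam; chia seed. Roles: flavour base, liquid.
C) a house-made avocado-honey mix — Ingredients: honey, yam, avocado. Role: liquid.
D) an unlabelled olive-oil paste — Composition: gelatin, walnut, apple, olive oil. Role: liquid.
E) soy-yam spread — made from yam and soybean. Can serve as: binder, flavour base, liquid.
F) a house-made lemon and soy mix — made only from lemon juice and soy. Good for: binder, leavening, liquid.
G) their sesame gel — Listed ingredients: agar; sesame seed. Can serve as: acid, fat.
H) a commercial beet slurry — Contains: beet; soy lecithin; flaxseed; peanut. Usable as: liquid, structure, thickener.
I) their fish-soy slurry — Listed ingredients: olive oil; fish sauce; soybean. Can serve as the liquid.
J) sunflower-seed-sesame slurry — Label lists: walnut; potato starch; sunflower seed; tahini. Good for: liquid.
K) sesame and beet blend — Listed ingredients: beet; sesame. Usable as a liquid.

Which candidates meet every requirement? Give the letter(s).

A, E, F

A: soy is permitted under the Whole30-style carve-out; nothing else excluded — valid
B: has rye, so not Whole30-style — reject
C: has honey, so not vegan — reject
D: has gelatin, so not vegan; has walnut, so not tree-nut-free — no
E: soy is permitted under the Whole30-style carve-out; nothing else excluded — keep
F: soy is permitted under the Whole30-style carve-out; nothing else excluded — valid
G: not usable as a liquid; has sesame seed, so not sesame-free — no
H: has peanut, so not Whole30-style — out
I: has fish sauce, so not vegan — out
J: has walnut, so not tree-nut-free; has tahini, so not sesame-free — reject
K: has sesame, so not sesame-free — reject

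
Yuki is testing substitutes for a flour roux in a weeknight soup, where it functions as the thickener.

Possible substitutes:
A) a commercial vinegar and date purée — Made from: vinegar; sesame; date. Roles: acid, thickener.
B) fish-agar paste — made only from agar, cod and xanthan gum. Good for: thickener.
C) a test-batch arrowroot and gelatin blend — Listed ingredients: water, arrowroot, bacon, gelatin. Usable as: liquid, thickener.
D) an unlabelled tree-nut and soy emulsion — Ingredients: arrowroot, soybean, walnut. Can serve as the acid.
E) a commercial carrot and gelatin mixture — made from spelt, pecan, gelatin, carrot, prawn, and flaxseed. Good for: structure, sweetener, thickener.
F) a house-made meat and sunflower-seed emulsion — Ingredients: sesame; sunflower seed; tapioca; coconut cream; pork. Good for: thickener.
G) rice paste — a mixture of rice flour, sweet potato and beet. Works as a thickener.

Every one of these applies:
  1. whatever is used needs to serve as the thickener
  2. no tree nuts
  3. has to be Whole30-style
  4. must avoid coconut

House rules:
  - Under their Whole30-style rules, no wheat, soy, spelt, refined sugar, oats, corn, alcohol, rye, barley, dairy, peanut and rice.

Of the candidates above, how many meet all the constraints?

A: works as a thickener, Whole30-style, no tree nuts — OK
B: only cod, xanthan gum and agar; none excluded — keep
C: gelatin and bacon etc. — none of it excluded — OK
D: not usable as a thickener; has soybean, so not Whole30-style (and 1 more) — no
E: has spelt, so not Whole30-style; has pecan, so not tree-nut-free — no
F: has coconut cream, so not coconut-free — out
G: has rice flour, so not Whole30-style — no

3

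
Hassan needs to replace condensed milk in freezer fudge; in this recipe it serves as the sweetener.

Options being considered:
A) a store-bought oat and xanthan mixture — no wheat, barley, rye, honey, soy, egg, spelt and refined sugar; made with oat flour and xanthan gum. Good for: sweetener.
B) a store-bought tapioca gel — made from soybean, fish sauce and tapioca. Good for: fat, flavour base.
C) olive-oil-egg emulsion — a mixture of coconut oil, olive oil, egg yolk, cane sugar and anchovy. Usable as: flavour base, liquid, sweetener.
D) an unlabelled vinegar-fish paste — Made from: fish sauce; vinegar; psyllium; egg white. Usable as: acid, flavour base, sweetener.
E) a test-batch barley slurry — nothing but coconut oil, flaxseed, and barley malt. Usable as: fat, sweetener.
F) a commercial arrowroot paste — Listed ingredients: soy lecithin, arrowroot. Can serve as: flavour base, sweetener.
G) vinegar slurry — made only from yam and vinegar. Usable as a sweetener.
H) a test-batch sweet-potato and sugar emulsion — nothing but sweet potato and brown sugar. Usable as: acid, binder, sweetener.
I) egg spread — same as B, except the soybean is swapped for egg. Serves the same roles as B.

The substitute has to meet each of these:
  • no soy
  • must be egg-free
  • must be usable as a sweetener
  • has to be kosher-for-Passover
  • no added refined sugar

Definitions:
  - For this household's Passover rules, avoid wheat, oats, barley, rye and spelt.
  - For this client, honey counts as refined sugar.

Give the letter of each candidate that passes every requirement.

G

A: has oat flour, so not kosher-for-Passover — reject
B: not usable as a sweetener; has soybean, so not soy-free — out
C: has cane sugar, so not no-added-sugar; has egg yolk, so not egg-free — reject
D: has egg white, so not egg-free — reject
E: has barley malt, so not kosher-for-Passover — no
F: has soy lecithin, so not soy-free — out
G: nothing on the exclusion list — OK
H: has brown sugar, so not no-added-sugar — no
I: not usable as a sweetener; has egg, so not egg-free — reject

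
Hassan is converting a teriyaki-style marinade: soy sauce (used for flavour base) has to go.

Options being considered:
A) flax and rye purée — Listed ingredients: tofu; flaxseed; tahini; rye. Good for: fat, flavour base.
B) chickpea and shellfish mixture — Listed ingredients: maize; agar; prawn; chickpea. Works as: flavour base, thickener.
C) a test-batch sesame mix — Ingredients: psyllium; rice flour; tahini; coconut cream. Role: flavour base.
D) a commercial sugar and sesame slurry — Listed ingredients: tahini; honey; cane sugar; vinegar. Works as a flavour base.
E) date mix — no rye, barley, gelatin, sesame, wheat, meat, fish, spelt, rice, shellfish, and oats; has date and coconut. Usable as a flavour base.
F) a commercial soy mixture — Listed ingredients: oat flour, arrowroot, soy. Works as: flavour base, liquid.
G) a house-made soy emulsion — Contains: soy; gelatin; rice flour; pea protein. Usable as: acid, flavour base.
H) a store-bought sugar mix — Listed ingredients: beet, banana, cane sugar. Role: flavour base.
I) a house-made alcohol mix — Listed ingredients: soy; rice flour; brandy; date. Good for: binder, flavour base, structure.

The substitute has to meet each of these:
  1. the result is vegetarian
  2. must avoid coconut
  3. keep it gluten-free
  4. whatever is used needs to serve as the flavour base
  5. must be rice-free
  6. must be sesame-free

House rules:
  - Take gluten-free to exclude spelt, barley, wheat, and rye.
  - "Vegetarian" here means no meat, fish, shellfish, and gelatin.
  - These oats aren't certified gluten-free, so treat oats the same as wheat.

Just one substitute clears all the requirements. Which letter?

A: has rye, so not gluten-free; has tahini, so not sesame-free — out
B: has prawn, so not vegetarian — out
C: has rice flour, so not rice-free; has tahini, so not sesame-free (and 1 more) — reject
D: has tahini, so not sesame-free — no
E: has coconut, so not coconut-free — reject
F: has oat flour, so not gluten-free — reject
G: has gelatin, so not vegetarian; has rice flour, so not rice-free — out
H: only cane sugar, banana and beet; none excluded — valid
I: has rice flour, so not rice-free — reject

H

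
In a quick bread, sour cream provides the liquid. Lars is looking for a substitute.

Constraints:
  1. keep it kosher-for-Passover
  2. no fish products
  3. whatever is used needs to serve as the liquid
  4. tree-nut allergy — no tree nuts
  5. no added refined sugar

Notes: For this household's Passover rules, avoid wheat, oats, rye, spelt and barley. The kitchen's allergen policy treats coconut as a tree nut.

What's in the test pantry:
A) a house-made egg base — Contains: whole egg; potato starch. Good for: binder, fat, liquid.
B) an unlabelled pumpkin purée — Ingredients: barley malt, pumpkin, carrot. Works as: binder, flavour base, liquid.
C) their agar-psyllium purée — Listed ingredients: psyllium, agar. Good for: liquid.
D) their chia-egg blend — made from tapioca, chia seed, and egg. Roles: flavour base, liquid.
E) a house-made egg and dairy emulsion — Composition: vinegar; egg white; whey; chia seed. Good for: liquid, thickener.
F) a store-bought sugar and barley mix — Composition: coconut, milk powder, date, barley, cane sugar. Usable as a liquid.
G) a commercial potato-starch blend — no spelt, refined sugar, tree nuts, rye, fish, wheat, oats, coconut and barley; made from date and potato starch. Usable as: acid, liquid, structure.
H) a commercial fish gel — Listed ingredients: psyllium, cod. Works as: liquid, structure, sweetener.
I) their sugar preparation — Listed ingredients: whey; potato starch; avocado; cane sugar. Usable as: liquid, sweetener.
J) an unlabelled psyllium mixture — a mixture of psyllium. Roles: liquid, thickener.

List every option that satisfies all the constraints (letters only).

A, C, D, E, G, J

A: only whole egg and potato starch; none excluded — keep
B: has barley malt, so not kosher-for-Passover — out
C: only psyllium and agar; none excluded — keep
D: nothing on the exclusion list — OK
E: whey and egg white etc. — none of it excluded — OK
F: has barley, so not kosher-for-Passover; has coconut, so not tree-nut-free (and 1 more) — out
G: works as a liquid, tree-nut-free, no refined sugar — valid
H: has cod, so not fish-free — out
I: has cane sugar, so not no-added-sugar — reject
J: no refined sugar, tree-nut-free — valid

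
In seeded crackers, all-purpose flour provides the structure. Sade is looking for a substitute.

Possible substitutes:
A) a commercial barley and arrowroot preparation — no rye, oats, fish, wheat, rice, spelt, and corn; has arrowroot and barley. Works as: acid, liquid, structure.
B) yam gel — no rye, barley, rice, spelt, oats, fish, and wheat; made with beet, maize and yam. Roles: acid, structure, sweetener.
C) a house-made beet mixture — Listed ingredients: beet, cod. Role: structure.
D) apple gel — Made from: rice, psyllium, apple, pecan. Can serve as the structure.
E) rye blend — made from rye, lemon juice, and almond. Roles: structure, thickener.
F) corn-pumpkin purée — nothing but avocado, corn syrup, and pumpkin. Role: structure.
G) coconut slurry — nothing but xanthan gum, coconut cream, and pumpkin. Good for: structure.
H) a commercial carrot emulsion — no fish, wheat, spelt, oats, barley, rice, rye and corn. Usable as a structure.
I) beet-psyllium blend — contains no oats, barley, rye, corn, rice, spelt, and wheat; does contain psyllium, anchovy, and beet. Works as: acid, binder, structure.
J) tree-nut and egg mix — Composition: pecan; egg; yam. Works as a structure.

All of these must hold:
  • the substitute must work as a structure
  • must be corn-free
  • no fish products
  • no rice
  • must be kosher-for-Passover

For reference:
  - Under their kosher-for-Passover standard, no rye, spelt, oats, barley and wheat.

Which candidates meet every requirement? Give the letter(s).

A: has barley, so not kosher-for-Passover — no
B: has maize, so not corn-free — out
C: has cod, so not fish-free — no
D: has rice, so not rice-free — reject
E: has rye, so not kosher-for-Passover — out
F: has corn syrup, so not corn-free — reject
G: only coconut cream, xanthan gum, and pumpkin; none excluded — keep
H: no rice, no corn — OK
I: has anchovy, so not fish-free — reject
J: only egg, pecan and yam; none excluded — valid

G, H, J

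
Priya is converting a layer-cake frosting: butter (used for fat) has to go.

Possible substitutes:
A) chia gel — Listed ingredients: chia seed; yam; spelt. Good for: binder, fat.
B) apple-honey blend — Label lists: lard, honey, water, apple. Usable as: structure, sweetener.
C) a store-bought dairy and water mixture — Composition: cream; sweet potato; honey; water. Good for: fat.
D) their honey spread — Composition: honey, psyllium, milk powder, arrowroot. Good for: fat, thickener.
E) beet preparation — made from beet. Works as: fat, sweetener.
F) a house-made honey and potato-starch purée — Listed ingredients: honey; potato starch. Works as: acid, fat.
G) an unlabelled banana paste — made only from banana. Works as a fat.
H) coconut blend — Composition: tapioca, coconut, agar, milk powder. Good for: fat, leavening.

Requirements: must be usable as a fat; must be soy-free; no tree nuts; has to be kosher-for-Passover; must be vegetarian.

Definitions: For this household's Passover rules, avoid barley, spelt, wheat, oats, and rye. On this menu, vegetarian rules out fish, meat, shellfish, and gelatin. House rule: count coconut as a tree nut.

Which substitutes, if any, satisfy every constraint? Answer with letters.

A: has spelt, so not kosher-for-Passover — out
B: not usable as a fat; has lard, so not vegetarian — reject
C: every rule checks out — keep
D: milk powder and honey etc. — none of it excluded — OK
E: every rule checks out — OK
F: only honey and potato starch; none excluded — keep
G: works as a fat, vegetarian, tree-nut-free — OK
H: has coconut, so not tree-nut-free — out

C, D, E, F, G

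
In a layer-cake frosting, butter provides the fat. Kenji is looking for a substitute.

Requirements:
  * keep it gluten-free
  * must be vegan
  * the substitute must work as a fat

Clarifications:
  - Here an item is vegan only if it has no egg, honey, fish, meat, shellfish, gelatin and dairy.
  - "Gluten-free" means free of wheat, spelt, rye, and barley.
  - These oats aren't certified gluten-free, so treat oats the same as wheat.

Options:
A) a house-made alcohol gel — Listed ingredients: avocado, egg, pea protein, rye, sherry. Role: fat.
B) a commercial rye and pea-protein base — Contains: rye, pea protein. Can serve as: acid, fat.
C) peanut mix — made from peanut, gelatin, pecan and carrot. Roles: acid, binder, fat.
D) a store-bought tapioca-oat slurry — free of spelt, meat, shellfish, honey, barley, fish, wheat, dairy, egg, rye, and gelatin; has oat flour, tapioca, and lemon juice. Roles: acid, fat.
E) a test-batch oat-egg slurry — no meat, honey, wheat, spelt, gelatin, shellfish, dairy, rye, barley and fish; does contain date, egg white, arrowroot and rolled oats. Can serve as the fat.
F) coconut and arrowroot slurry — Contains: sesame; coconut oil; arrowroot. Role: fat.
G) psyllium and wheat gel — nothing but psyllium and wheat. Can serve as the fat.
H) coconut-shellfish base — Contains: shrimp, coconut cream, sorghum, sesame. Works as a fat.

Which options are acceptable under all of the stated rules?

A: has egg, so not vegan; has rye, so not gluten-free — no
B: has rye, so not gluten-free — out
C: has gelatin, so not vegan — reject
D: has oat flour, so not gluten-free — out
E: has egg white, so not vegan; has rolled oats, so not gluten-free — no
F: nothing on the exclusion list — OK
G: has wheat, so not gluten-free — out
H: has shrimp, so not vegan — no

F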